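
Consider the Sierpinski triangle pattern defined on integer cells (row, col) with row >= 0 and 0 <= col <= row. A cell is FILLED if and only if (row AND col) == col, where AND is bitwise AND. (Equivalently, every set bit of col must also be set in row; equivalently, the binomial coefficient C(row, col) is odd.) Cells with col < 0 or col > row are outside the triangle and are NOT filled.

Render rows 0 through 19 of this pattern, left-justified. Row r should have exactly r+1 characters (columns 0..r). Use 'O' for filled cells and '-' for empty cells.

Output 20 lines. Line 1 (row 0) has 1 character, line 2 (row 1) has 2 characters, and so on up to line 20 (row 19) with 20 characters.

r0=0: O
r1=1: OO
r2=10: O-O
r3=11: OOOO
r4=100: O---O
r5=101: OO--OO
r6=110: O-O-O-O
r7=111: OOOOOOOO
r8=1000: O-------O
r9=1001: OO------OO
r10=1010: O-O-----O-O
r11=1011: OOOO----OOOO
r12=1100: O---O---O---O
r13=1101: OO--OO--OO--OO
r14=1110: O-O-O-O-O-O-O-O
r15=1111: OOOOOOOOOOOOOOOO
r16=10000: O---------------O
r17=10001: OO--------------OO
r18=10010: O-O-------------O-O
r19=10011: OOOO------------OOOO

Answer: O
OO
O-O
OOOO
O---O
OO--OO
O-O-O-O
OOOOOOOO
O-------O
OO------OO
O-O-----O-O
OOOO----OOOO
O---O---O---O
OO--OO--OO--OO
O-O-O-O-O-O-O-O
OOOOOOOOOOOOOOOO
O---------------O
OO--------------OO
O-O-------------O-O
OOOO------------OOOO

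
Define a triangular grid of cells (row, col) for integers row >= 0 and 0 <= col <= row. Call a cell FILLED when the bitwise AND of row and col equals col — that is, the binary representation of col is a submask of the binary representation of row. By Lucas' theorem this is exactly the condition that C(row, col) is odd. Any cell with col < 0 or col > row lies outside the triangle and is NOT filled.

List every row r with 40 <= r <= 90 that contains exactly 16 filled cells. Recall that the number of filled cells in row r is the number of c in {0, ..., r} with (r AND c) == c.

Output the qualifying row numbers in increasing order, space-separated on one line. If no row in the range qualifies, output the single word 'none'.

Answer: 43 45 46 51 53 54 57 58 60 71 75 77 78 83 85 86 89 90

Derivation:
Row r has 2^popcount(r) filled cells, so we need popcount(r) = log2(16) = 4.
Scan r = 40..90 and keep those with exactly 4 one-bits:
r=40=101000 popcount=2 -> skip
r=41=101001 popcount=3 -> skip
r=42=101010 popcount=3 -> skip
r=43=101011 popcount=4 -> KEEP
r=44=101100 popcount=3 -> skip
r=45=101101 popcount=4 -> KEEP
r=46=101110 popcount=4 -> KEEP
r=47=101111 popcount=5 -> skip
r=48=110000 popcount=2 -> skip
r=49=110001 popcount=3 -> skip
r=50=110010 popcount=3 -> skip
r=51=110011 popcount=4 -> KEEP
r=52=110100 popcount=3 -> skip
r=53=110101 popcount=4 -> KEEP
r=54=110110 popcount=4 -> KEEP
r=55=110111 popcount=5 -> skip
r=56=111000 popcount=3 -> skip
r=57=111001 popcount=4 -> KEEP
r=58=111010 popcount=4 -> KEEP
r=59=111011 popcount=5 -> skip
r=60=111100 popcount=4 -> KEEP
r=61=111101 popcount=5 -> skip
r=62=111110 popcount=5 -> skip
r=63=111111 popcount=6 -> skip
r=64=1000000 popcount=1 -> skip
r=65=1000001 popcount=2 -> skip
r=66=1000010 popcount=2 -> skip
r=67=1000011 popcount=3 -> skip
r=68=1000100 popcount=2 -> skip
r=69=1000101 popcount=3 -> skip
r=70=1000110 popcount=3 -> skip
r=71=1000111 popcount=4 -> KEEP
r=72=1001000 popcount=2 -> skip
r=73=1001001 popcount=3 -> skip
r=74=1001010 popcount=3 -> skip
r=75=1001011 popcount=4 -> KEEP
r=76=1001100 popcount=3 -> skip
r=77=1001101 popcount=4 -> KEEP
r=78=1001110 popcount=4 -> KEEP
r=79=1001111 popcount=5 -> skip
r=80=1010000 popcount=2 -> skip
r=81=1010001 popcount=3 -> skip
r=82=1010010 popcount=3 -> skip
r=83=1010011 popcount=4 -> KEEP
r=84=1010100 popcount=3 -> skip
r=85=1010101 popcount=4 -> KEEP
r=86=1010110 popcount=4 -> KEEP
r=87=1010111 popcount=5 -> skip
r=88=1011000 popcount=3 -> skip
r=89=1011001 popcount=4 -> KEEP
r=90=1011010 popcount=4 -> KEEP
Kept rows: 43 45 46 51 53 54 57 58 60 71 75 77 78 83 85 86 89 90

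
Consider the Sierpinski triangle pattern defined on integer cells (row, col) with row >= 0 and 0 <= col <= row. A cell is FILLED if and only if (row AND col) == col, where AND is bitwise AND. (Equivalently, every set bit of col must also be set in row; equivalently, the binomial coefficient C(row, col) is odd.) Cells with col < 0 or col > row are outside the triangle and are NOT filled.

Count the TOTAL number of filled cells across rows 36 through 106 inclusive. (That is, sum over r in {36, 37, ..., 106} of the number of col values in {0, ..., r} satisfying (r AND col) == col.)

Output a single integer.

Answer: 1102

Derivation:
r36=100100 pc2: +4 =4
r37=100101 pc3: +8 =12
r38=100110 pc3: +8 =20
r39=100111 pc4: +16 =36
r40=101000 pc2: +4 =40
r41=101001 pc3: +8 =48
r42=101010 pc3: +8 =56
r43=101011 pc4: +16 =72
r44=101100 pc3: +8 =80
r45=101101 pc4: +16 =96
r46=101110 pc4: +16 =112
r47=101111 pc5: +32 =144
r48=110000 pc2: +4 =148
r49=110001 pc3: +8 =156
r50=110010 pc3: +8 =164
r51=110011 pc4: +16 =180
r52=110100 pc3: +8 =188
r53=110101 pc4: +16 =204
r54=110110 pc4: +16 =220
r55=110111 pc5: +32 =252
r56=111000 pc3: +8 =260
r57=111001 pc4: +16 =276
r58=111010 pc4: +16 =292
r59=111011 pc5: +32 =324
r60=111100 pc4: +16 =340
r61=111101 pc5: +32 =372
r62=111110 pc5: +32 =404
r63=111111 pc6: +64 =468
r64=1000000 pc1: +2 =470
r65=1000001 pc2: +4 =474
r66=1000010 pc2: +4 =478
r67=1000011 pc3: +8 =486
r68=1000100 pc2: +4 =490
r69=1000101 pc3: +8 =498
r70=1000110 pc3: +8 =506
r71=1000111 pc4: +16 =522
r72=1001000 pc2: +4 =526
r73=1001001 pc3: +8 =534
r74=1001010 pc3: +8 =542
r75=1001011 pc4: +16 =558
r76=1001100 pc3: +8 =566
r77=1001101 pc4: +16 =582
r78=1001110 pc4: +16 =598
r79=1001111 pc5: +32 =630
r80=1010000 pc2: +4 =634
r81=1010001 pc3: +8 =642
r82=1010010 pc3: +8 =650
r83=1010011 pc4: +16 =666
r84=1010100 pc3: +8 =674
r85=1010101 pc4: +16 =690
r86=1010110 pc4: +16 =706
r87=1010111 pc5: +32 =738
r88=1011000 pc3: +8 =746
r89=1011001 pc4: +16 =762
r90=1011010 pc4: +16 =778
r91=1011011 pc5: +32 =810
r92=1011100 pc4: +16 =826
r93=1011101 pc5: +32 =858
r94=1011110 pc5: +32 =890
r95=1011111 pc6: +64 =954
r96=1100000 pc2: +4 =958
r97=1100001 pc3: +8 =966
r98=1100010 pc3: +8 =974
r99=1100011 pc4: +16 =990
r100=1100100 pc3: +8 =998
r101=1100101 pc4: +16 =1014
r102=1100110 pc4: +16 =1030
r103=1100111 pc5: +32 =1062
r104=1101000 pc3: +8 =1070
r105=1101001 pc4: +16 =1086
r106=1101010 pc4: +16 =1102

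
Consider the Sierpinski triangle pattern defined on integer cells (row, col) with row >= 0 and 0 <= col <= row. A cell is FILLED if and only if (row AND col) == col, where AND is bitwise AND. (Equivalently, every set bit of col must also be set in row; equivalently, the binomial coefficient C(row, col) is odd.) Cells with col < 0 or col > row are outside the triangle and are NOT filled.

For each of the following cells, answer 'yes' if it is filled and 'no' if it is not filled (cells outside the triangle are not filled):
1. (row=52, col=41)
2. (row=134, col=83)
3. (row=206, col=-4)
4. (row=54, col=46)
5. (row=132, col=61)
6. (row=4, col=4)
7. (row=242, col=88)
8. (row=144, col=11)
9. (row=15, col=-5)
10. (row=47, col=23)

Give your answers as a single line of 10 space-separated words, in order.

(52,41): row=0b110100, col=0b101001, row AND col = 0b100000 = 32; 32 != 41 -> empty
(134,83): row=0b10000110, col=0b1010011, row AND col = 0b10 = 2; 2 != 83 -> empty
(206,-4): col outside [0, 206] -> not filled
(54,46): row=0b110110, col=0b101110, row AND col = 0b100110 = 38; 38 != 46 -> empty
(132,61): row=0b10000100, col=0b111101, row AND col = 0b100 = 4; 4 != 61 -> empty
(4,4): row=0b100, col=0b100, row AND col = 0b100 = 4; 4 == 4 -> filled
(242,88): row=0b11110010, col=0b1011000, row AND col = 0b1010000 = 80; 80 != 88 -> empty
(144,11): row=0b10010000, col=0b1011, row AND col = 0b0 = 0; 0 != 11 -> empty
(15,-5): col outside [0, 15] -> not filled
(47,23): row=0b101111, col=0b10111, row AND col = 0b111 = 7; 7 != 23 -> empty

Answer: no no no no no yes no no no no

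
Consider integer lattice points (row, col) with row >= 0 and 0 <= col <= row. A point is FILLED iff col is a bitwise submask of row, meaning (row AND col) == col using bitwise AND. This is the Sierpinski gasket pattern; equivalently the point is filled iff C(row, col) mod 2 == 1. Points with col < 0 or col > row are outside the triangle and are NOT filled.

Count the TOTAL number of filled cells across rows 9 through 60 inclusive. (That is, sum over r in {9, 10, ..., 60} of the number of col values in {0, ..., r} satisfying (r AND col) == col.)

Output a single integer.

r9=1001 pc2: +4 =4
r10=1010 pc2: +4 =8
r11=1011 pc3: +8 =16
r12=1100 pc2: +4 =20
r13=1101 pc3: +8 =28
r14=1110 pc3: +8 =36
r15=1111 pc4: +16 =52
r16=10000 pc1: +2 =54
r17=10001 pc2: +4 =58
r18=10010 pc2: +4 =62
r19=10011 pc3: +8 =70
r20=10100 pc2: +4 =74
r21=10101 pc3: +8 =82
r22=10110 pc3: +8 =90
r23=10111 pc4: +16 =106
r24=11000 pc2: +4 =110
r25=11001 pc3: +8 =118
r26=11010 pc3: +8 =126
r27=11011 pc4: +16 =142
r28=11100 pc3: +8 =150
r29=11101 pc4: +16 =166
r30=11110 pc4: +16 =182
r31=11111 pc5: +32 =214
r32=100000 pc1: +2 =216
r33=100001 pc2: +4 =220
r34=100010 pc2: +4 =224
r35=100011 pc3: +8 =232
r36=100100 pc2: +4 =236
r37=100101 pc3: +8 =244
r38=100110 pc3: +8 =252
r39=100111 pc4: +16 =268
r40=101000 pc2: +4 =272
r41=101001 pc3: +8 =280
r42=101010 pc3: +8 =288
r43=101011 pc4: +16 =304
r44=101100 pc3: +8 =312
r45=101101 pc4: +16 =328
r46=101110 pc4: +16 =344
r47=101111 pc5: +32 =376
r48=110000 pc2: +4 =380
r49=110001 pc3: +8 =388
r50=110010 pc3: +8 =396
r51=110011 pc4: +16 =412
r52=110100 pc3: +8 =420
r53=110101 pc4: +16 =436
r54=110110 pc4: +16 =452
r55=110111 pc5: +32 =484
r56=111000 pc3: +8 =492
r57=111001 pc4: +16 =508
r58=111010 pc4: +16 =524
r59=111011 pc5: +32 =556
r60=111100 pc4: +16 =572

Answer: 572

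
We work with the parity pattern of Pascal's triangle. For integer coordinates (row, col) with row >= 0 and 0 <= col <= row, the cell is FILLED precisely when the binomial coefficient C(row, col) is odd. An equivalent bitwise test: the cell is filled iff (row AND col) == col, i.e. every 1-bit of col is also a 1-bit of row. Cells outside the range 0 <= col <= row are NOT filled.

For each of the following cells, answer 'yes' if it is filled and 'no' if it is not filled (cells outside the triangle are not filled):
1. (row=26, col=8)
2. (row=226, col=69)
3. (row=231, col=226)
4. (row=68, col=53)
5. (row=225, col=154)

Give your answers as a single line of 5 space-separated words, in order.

(26,8): row=0b11010, col=0b1000, row AND col = 0b1000 = 8; 8 == 8 -> filled
(226,69): row=0b11100010, col=0b1000101, row AND col = 0b1000000 = 64; 64 != 69 -> empty
(231,226): row=0b11100111, col=0b11100010, row AND col = 0b11100010 = 226; 226 == 226 -> filled
(68,53): row=0b1000100, col=0b110101, row AND col = 0b100 = 4; 4 != 53 -> empty
(225,154): row=0b11100001, col=0b10011010, row AND col = 0b10000000 = 128; 128 != 154 -> empty

Answer: yes no yes no no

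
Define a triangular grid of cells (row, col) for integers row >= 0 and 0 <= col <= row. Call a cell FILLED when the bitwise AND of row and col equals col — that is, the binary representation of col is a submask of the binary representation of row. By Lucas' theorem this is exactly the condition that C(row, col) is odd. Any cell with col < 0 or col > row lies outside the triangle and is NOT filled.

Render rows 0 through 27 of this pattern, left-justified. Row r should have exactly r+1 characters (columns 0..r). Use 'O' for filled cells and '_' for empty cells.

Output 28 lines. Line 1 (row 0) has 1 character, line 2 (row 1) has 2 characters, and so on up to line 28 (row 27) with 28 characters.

Answer: O
OO
O_O
OOOO
O___O
OO__OO
O_O_O_O
OOOOOOOO
O_______O
OO______OO
O_O_____O_O
OOOO____OOOO
O___O___O___O
OO__OO__OO__OO
O_O_O_O_O_O_O_O
OOOOOOOOOOOOOOOO
O_______________O
OO______________OO
O_O_____________O_O
OOOO____________OOOO
O___O___________O___O
OO__OO__________OO__OO
O_O_O_O_________O_O_O_O
OOOOOOOO________OOOOOOOO
O_______O_______O_______O
OO______OO______OO______OO
O_O_____O_O_____O_O_____O_O
OOOO____OOOO____OOOO____OOOO

Derivation:
r0=0: O
r1=1: OO
r2=10: O_O
r3=11: OOOO
r4=100: O___O
r5=101: OO__OO
r6=110: O_O_O_O
r7=111: OOOOOOOO
r8=1000: O_______O
r9=1001: OO______OO
r10=1010: O_O_____O_O
r11=1011: OOOO____OOOO
r12=1100: O___O___O___O
r13=1101: OO__OO__OO__OO
r14=1110: O_O_O_O_O_O_O_O
r15=1111: OOOOOOOOOOOOOOOO
r16=10000: O_______________O
r17=10001: OO______________OO
r18=10010: O_O_____________O_O
r19=10011: OOOO____________OOOO
r20=10100: O___O___________O___O
r21=10101: OO__OO__________OO__OO
r22=10110: O_O_O_O_________O_O_O_O
r23=10111: OOOOOOOO________OOOOOOOO
r24=11000: O_______O_______O_______O
r25=11001: OO______OO______OO______OO
r26=11010: O_O_____O_O_____O_O_____O_O
r27=11011: OOOO____OOOO____OOOO____OOOO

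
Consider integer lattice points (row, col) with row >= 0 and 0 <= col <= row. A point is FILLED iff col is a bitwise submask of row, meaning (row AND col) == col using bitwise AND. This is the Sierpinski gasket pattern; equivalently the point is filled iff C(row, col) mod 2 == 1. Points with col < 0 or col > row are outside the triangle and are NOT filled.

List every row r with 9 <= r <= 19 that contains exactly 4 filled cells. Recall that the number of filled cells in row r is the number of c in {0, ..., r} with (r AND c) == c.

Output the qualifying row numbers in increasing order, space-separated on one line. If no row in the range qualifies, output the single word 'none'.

Answer: 9 10 12 17 18

Derivation:
Row r has 2^popcount(r) filled cells, so we need popcount(r) = log2(4) = 2.
Scan r = 9..19 and keep those with exactly 2 one-bits:
r=9=1001 popcount=2 -> KEEP
r=10=1010 popcount=2 -> KEEP
r=11=1011 popcount=3 -> skip
r=12=1100 popcount=2 -> KEEP
r=13=1101 popcount=3 -> skip
r=14=1110 popcount=3 -> skip
r=15=1111 popcount=4 -> skip
r=16=10000 popcount=1 -> skip
r=17=10001 popcount=2 -> KEEP
r=18=10010 popcount=2 -> KEEP
r=19=10011 popcount=3 -> skip
Kept rows: 9 10 12 17 18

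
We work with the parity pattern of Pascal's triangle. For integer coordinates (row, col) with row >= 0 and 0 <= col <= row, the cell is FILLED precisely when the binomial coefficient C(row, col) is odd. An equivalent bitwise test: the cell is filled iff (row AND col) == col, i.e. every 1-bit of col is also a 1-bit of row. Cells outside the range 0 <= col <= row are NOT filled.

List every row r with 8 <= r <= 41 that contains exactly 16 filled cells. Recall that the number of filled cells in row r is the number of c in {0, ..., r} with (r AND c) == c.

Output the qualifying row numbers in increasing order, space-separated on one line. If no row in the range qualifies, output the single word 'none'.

Answer: 15 23 27 29 30 39

Derivation:
Row r has 2^popcount(r) filled cells, so we need popcount(r) = log2(16) = 4.
Scan r = 8..41 and keep those with exactly 4 one-bits:
r=8=1000 popcount=1 -> skip
r=9=1001 popcount=2 -> skip
r=10=1010 popcount=2 -> skip
r=11=1011 popcount=3 -> skip
r=12=1100 popcount=2 -> skip
r=13=1101 popcount=3 -> skip
r=14=1110 popcount=3 -> skip
r=15=1111 popcount=4 -> KEEP
r=16=10000 popcount=1 -> skip
r=17=10001 popcount=2 -> skip
r=18=10010 popcount=2 -> skip
r=19=10011 popcount=3 -> skip
r=20=10100 popcount=2 -> skip
r=21=10101 popcount=3 -> skip
r=22=10110 popcount=3 -> skip
r=23=10111 popcount=4 -> KEEP
r=24=11000 popcount=2 -> skip
r=25=11001 popcount=3 -> skip
r=26=11010 popcount=3 -> skip
r=27=11011 popcount=4 -> KEEP
r=28=11100 popcount=3 -> skip
r=29=11101 popcount=4 -> KEEP
r=30=11110 popcount=4 -> KEEP
r=31=11111 popcount=5 -> skip
r=32=100000 popcount=1 -> skip
r=33=100001 popcount=2 -> skip
r=34=100010 popcount=2 -> skip
r=35=100011 popcount=3 -> skip
r=36=100100 popcount=2 -> skip
r=37=100101 popcount=3 -> skip
r=38=100110 popcount=3 -> skip
r=39=100111 popcount=4 -> KEEP
r=40=101000 popcount=2 -> skip
r=41=101001 popcount=3 -> skip
Kept rows: 15 23 27 29 30 39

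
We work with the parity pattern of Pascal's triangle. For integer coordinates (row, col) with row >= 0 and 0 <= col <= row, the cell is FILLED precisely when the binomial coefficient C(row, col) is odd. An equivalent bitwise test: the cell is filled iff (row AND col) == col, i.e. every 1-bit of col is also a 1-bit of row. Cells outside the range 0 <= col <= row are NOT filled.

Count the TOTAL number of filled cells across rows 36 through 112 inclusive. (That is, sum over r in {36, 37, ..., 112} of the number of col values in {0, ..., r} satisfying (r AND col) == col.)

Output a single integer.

r36=100100 pc2: +4 =4
r37=100101 pc3: +8 =12
r38=100110 pc3: +8 =20
r39=100111 pc4: +16 =36
r40=101000 pc2: +4 =40
r41=101001 pc3: +8 =48
r42=101010 pc3: +8 =56
r43=101011 pc4: +16 =72
r44=101100 pc3: +8 =80
r45=101101 pc4: +16 =96
r46=101110 pc4: +16 =112
r47=101111 pc5: +32 =144
r48=110000 pc2: +4 =148
r49=110001 pc3: +8 =156
r50=110010 pc3: +8 =164
r51=110011 pc4: +16 =180
r52=110100 pc3: +8 =188
r53=110101 pc4: +16 =204
r54=110110 pc4: +16 =220
r55=110111 pc5: +32 =252
r56=111000 pc3: +8 =260
r57=111001 pc4: +16 =276
r58=111010 pc4: +16 =292
r59=111011 pc5: +32 =324
r60=111100 pc4: +16 =340
r61=111101 pc5: +32 =372
r62=111110 pc5: +32 =404
r63=111111 pc6: +64 =468
r64=1000000 pc1: +2 =470
r65=1000001 pc2: +4 =474
r66=1000010 pc2: +4 =478
r67=1000011 pc3: +8 =486
r68=1000100 pc2: +4 =490
r69=1000101 pc3: +8 =498
r70=1000110 pc3: +8 =506
r71=1000111 pc4: +16 =522
r72=1001000 pc2: +4 =526
r73=1001001 pc3: +8 =534
r74=1001010 pc3: +8 =542
r75=1001011 pc4: +16 =558
r76=1001100 pc3: +8 =566
r77=1001101 pc4: +16 =582
r78=1001110 pc4: +16 =598
r79=1001111 pc5: +32 =630
r80=1010000 pc2: +4 =634
r81=1010001 pc3: +8 =642
r82=1010010 pc3: +8 =650
r83=1010011 pc4: +16 =666
r84=1010100 pc3: +8 =674
r85=1010101 pc4: +16 =690
r86=1010110 pc4: +16 =706
r87=1010111 pc5: +32 =738
r88=1011000 pc3: +8 =746
r89=1011001 pc4: +16 =762
r90=1011010 pc4: +16 =778
r91=1011011 pc5: +32 =810
r92=1011100 pc4: +16 =826
r93=1011101 pc5: +32 =858
r94=1011110 pc5: +32 =890
r95=1011111 pc6: +64 =954
r96=1100000 pc2: +4 =958
r97=1100001 pc3: +8 =966
r98=1100010 pc3: +8 =974
r99=1100011 pc4: +16 =990
r100=1100100 pc3: +8 =998
r101=1100101 pc4: +16 =1014
r102=1100110 pc4: +16 =1030
r103=1100111 pc5: +32 =1062
r104=1101000 pc3: +8 =1070
r105=1101001 pc4: +16 =1086
r106=1101010 pc4: +16 =1102
r107=1101011 pc5: +32 =1134
r108=1101100 pc4: +16 =1150
r109=1101101 pc5: +32 =1182
r110=1101110 pc5: +32 =1214
r111=1101111 pc6: +64 =1278
r112=1110000 pc3: +8 =1286

Answer: 1286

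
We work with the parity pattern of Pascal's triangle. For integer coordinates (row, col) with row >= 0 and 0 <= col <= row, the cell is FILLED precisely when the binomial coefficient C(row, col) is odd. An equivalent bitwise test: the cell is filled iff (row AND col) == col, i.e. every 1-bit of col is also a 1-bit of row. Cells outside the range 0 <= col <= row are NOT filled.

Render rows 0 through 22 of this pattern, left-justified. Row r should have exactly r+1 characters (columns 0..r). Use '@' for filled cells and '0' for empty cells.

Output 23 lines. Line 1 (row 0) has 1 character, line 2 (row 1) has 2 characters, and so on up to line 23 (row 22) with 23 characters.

Answer: @
@@
@0@
@@@@
@000@
@@00@@
@0@0@0@
@@@@@@@@
@0000000@
@@000000@@
@0@00000@0@
@@@@0000@@@@
@000@000@000@
@@00@@00@@00@@
@0@0@0@0@0@0@0@
@@@@@@@@@@@@@@@@
@000000000000000@
@@00000000000000@@
@0@0000000000000@0@
@@@@000000000000@@@@
@000@00000000000@000@
@@00@@0000000000@@00@@
@0@0@0@000000000@0@0@0@

Derivation:
r0=0: @
r1=1: @@
r2=10: @0@
r3=11: @@@@
r4=100: @000@
r5=101: @@00@@
r6=110: @0@0@0@
r7=111: @@@@@@@@
r8=1000: @0000000@
r9=1001: @@000000@@
r10=1010: @0@00000@0@
r11=1011: @@@@0000@@@@
r12=1100: @000@000@000@
r13=1101: @@00@@00@@00@@
r14=1110: @0@0@0@0@0@0@0@
r15=1111: @@@@@@@@@@@@@@@@
r16=10000: @000000000000000@
r17=10001: @@00000000000000@@
r18=10010: @0@0000000000000@0@
r19=10011: @@@@000000000000@@@@
r20=10100: @000@00000000000@000@
r21=10101: @@00@@0000000000@@00@@
r22=10110: @0@0@0@000000000@0@0@0@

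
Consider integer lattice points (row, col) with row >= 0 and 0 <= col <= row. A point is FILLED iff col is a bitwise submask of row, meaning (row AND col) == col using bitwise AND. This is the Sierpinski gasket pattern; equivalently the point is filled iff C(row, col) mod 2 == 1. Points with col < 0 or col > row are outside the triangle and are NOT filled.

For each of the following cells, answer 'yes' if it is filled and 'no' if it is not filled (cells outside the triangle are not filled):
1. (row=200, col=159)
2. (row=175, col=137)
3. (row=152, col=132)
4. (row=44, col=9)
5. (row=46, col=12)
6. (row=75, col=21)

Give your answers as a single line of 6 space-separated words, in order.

Answer: no yes no no yes no

Derivation:
(200,159): row=0b11001000, col=0b10011111, row AND col = 0b10001000 = 136; 136 != 159 -> empty
(175,137): row=0b10101111, col=0b10001001, row AND col = 0b10001001 = 137; 137 == 137 -> filled
(152,132): row=0b10011000, col=0b10000100, row AND col = 0b10000000 = 128; 128 != 132 -> empty
(44,9): row=0b101100, col=0b1001, row AND col = 0b1000 = 8; 8 != 9 -> empty
(46,12): row=0b101110, col=0b1100, row AND col = 0b1100 = 12; 12 == 12 -> filled
(75,21): row=0b1001011, col=0b10101, row AND col = 0b1 = 1; 1 != 21 -> empty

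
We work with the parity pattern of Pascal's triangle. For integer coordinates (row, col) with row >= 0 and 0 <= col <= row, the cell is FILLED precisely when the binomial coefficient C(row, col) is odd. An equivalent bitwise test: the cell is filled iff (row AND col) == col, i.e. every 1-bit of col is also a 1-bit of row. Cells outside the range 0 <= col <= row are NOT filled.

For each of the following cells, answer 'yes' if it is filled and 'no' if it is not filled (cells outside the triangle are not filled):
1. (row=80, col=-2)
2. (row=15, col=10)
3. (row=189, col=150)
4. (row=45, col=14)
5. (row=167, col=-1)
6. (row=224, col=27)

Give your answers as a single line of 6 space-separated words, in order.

(80,-2): col outside [0, 80] -> not filled
(15,10): row=0b1111, col=0b1010, row AND col = 0b1010 = 10; 10 == 10 -> filled
(189,150): row=0b10111101, col=0b10010110, row AND col = 0b10010100 = 148; 148 != 150 -> empty
(45,14): row=0b101101, col=0b1110, row AND col = 0b1100 = 12; 12 != 14 -> empty
(167,-1): col outside [0, 167] -> not filled
(224,27): row=0b11100000, col=0b11011, row AND col = 0b0 = 0; 0 != 27 -> empty

Answer: no yes no no no no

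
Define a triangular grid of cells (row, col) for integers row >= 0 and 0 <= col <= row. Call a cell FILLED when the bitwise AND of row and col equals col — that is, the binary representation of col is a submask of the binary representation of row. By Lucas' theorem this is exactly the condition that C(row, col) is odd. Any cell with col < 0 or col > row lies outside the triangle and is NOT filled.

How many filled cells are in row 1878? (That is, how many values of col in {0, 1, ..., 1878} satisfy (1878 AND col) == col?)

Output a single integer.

Answer: 128

Derivation:
1878 in binary = 11101010110
popcount(1878) = number of 1-bits in 11101010110 = 7
A col c satisfies (1878 AND c) == c iff every set bit of c is also set in 1878; each of the 7 set bits of 1878 can independently be on or off in c.
count = 2^7 = 128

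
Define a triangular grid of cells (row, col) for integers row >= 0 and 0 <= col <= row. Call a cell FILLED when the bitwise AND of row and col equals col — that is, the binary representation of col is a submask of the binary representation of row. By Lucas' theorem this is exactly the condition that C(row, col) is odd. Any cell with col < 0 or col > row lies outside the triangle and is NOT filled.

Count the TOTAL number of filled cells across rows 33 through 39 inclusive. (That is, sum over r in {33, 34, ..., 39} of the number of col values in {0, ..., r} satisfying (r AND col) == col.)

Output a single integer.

Answer: 52

Derivation:
r33=100001 pc2: +4 =4
r34=100010 pc2: +4 =8
r35=100011 pc3: +8 =16
r36=100100 pc2: +4 =20
r37=100101 pc3: +8 =28
r38=100110 pc3: +8 =36
r39=100111 pc4: +16 =52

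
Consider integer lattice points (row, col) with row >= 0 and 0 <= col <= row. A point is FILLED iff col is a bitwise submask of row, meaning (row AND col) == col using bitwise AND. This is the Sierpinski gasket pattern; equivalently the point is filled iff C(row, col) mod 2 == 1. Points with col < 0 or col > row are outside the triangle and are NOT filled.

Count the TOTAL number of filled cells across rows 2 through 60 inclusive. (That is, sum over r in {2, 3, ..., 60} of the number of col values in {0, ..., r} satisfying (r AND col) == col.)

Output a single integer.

r2=10 pc1: +2 =2
r3=11 pc2: +4 =6
r4=100 pc1: +2 =8
r5=101 pc2: +4 =12
r6=110 pc2: +4 =16
r7=111 pc3: +8 =24
r8=1000 pc1: +2 =26
r9=1001 pc2: +4 =30
r10=1010 pc2: +4 =34
r11=1011 pc3: +8 =42
r12=1100 pc2: +4 =46
r13=1101 pc3: +8 =54
r14=1110 pc3: +8 =62
r15=1111 pc4: +16 =78
r16=10000 pc1: +2 =80
r17=10001 pc2: +4 =84
r18=10010 pc2: +4 =88
r19=10011 pc3: +8 =96
r20=10100 pc2: +4 =100
r21=10101 pc3: +8 =108
r22=10110 pc3: +8 =116
r23=10111 pc4: +16 =132
r24=11000 pc2: +4 =136
r25=11001 pc3: +8 =144
r26=11010 pc3: +8 =152
r27=11011 pc4: +16 =168
r28=11100 pc3: +8 =176
r29=11101 pc4: +16 =192
r30=11110 pc4: +16 =208
r31=11111 pc5: +32 =240
r32=100000 pc1: +2 =242
r33=100001 pc2: +4 =246
r34=100010 pc2: +4 =250
r35=100011 pc3: +8 =258
r36=100100 pc2: +4 =262
r37=100101 pc3: +8 =270
r38=100110 pc3: +8 =278
r39=100111 pc4: +16 =294
r40=101000 pc2: +4 =298
r41=101001 pc3: +8 =306
r42=101010 pc3: +8 =314
r43=101011 pc4: +16 =330
r44=101100 pc3: +8 =338
r45=101101 pc4: +16 =354
r46=101110 pc4: +16 =370
r47=101111 pc5: +32 =402
r48=110000 pc2: +4 =406
r49=110001 pc3: +8 =414
r50=110010 pc3: +8 =422
r51=110011 pc4: +16 =438
r52=110100 pc3: +8 =446
r53=110101 pc4: +16 =462
r54=110110 pc4: +16 =478
r55=110111 pc5: +32 =510
r56=111000 pc3: +8 =518
r57=111001 pc4: +16 =534
r58=111010 pc4: +16 =550
r59=111011 pc5: +32 =582
r60=111100 pc4: +16 =598

Answer: 598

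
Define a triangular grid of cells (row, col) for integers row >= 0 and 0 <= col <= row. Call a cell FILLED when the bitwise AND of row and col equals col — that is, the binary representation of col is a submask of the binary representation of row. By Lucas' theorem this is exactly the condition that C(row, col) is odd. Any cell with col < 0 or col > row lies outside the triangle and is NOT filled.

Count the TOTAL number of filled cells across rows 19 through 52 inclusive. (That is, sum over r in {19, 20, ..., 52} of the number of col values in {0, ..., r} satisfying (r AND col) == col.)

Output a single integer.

Answer: 358

Derivation:
r19=10011 pc3: +8 =8
r20=10100 pc2: +4 =12
r21=10101 pc3: +8 =20
r22=10110 pc3: +8 =28
r23=10111 pc4: +16 =44
r24=11000 pc2: +4 =48
r25=11001 pc3: +8 =56
r26=11010 pc3: +8 =64
r27=11011 pc4: +16 =80
r28=11100 pc3: +8 =88
r29=11101 pc4: +16 =104
r30=11110 pc4: +16 =120
r31=11111 pc5: +32 =152
r32=100000 pc1: +2 =154
r33=100001 pc2: +4 =158
r34=100010 pc2: +4 =162
r35=100011 pc3: +8 =170
r36=100100 pc2: +4 =174
r37=100101 pc3: +8 =182
r38=100110 pc3: +8 =190
r39=100111 pc4: +16 =206
r40=101000 pc2: +4 =210
r41=101001 pc3: +8 =218
r42=101010 pc3: +8 =226
r43=101011 pc4: +16 =242
r44=101100 pc3: +8 =250
r45=101101 pc4: +16 =266
r46=101110 pc4: +16 =282
r47=101111 pc5: +32 =314
r48=110000 pc2: +4 =318
r49=110001 pc3: +8 =326
r50=110010 pc3: +8 =334
r51=110011 pc4: +16 =350
r52=110100 pc3: +8 =358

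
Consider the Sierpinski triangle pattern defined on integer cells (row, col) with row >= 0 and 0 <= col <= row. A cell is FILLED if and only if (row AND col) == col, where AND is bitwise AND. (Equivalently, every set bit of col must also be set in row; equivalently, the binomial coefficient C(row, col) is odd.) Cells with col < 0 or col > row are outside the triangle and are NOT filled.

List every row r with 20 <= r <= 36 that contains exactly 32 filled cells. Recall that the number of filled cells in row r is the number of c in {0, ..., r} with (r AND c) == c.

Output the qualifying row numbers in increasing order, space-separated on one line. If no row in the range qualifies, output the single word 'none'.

Row r has 2^popcount(r) filled cells, so we need popcount(r) = log2(32) = 5.
Scan r = 20..36 and keep those with exactly 5 one-bits:
r=20=10100 popcount=2 -> skip
r=21=10101 popcount=3 -> skip
r=22=10110 popcount=3 -> skip
r=23=10111 popcount=4 -> skip
r=24=11000 popcount=2 -> skip
r=25=11001 popcount=3 -> skip
r=26=11010 popcount=3 -> skip
r=27=11011 popcount=4 -> skip
r=28=11100 popcount=3 -> skip
r=29=11101 popcount=4 -> skip
r=30=11110 popcount=4 -> skip
r=31=11111 popcount=5 -> KEEP
r=32=100000 popcount=1 -> skip
r=33=100001 popcount=2 -> skip
r=34=100010 popcount=2 -> skip
r=35=100011 popcount=3 -> skip
r=36=100100 popcount=2 -> skip
Kept rows: 31

Answer: 31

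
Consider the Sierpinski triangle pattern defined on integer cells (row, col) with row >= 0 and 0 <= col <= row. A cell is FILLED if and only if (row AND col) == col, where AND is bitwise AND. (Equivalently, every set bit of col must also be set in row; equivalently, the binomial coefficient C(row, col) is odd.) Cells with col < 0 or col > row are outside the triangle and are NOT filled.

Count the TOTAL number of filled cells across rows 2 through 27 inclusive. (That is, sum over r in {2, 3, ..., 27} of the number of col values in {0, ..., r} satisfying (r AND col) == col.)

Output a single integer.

r2=10 pc1: +2 =2
r3=11 pc2: +4 =6
r4=100 pc1: +2 =8
r5=101 pc2: +4 =12
r6=110 pc2: +4 =16
r7=111 pc3: +8 =24
r8=1000 pc1: +2 =26
r9=1001 pc2: +4 =30
r10=1010 pc2: +4 =34
r11=1011 pc3: +8 =42
r12=1100 pc2: +4 =46
r13=1101 pc3: +8 =54
r14=1110 pc3: +8 =62
r15=1111 pc4: +16 =78
r16=10000 pc1: +2 =80
r17=10001 pc2: +4 =84
r18=10010 pc2: +4 =88
r19=10011 pc3: +8 =96
r20=10100 pc2: +4 =100
r21=10101 pc3: +8 =108
r22=10110 pc3: +8 =116
r23=10111 pc4: +16 =132
r24=11000 pc2: +4 =136
r25=11001 pc3: +8 =144
r26=11010 pc3: +8 =152
r27=11011 pc4: +16 =168

Answer: 168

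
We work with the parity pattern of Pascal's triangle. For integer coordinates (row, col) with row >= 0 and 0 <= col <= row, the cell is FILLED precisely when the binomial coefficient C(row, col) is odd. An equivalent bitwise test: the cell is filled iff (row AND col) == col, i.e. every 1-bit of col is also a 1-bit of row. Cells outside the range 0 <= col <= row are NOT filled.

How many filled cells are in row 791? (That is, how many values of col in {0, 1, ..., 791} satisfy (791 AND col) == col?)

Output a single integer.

791 in binary = 1100010111
popcount(791) = number of 1-bits in 1100010111 = 6
A col c satisfies (791 AND c) == c iff every set bit of c is also set in 791; each of the 6 set bits of 791 can independently be on or off in c.
count = 2^6 = 64

Answer: 64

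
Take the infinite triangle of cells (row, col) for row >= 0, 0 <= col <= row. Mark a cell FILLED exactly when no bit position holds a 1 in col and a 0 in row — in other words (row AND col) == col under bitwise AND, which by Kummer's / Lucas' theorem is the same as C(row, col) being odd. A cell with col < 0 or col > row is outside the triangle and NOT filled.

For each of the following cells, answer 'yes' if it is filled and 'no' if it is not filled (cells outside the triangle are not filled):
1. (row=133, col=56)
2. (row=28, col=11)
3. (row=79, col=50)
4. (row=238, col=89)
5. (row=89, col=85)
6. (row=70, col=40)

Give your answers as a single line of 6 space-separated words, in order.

(133,56): row=0b10000101, col=0b111000, row AND col = 0b0 = 0; 0 != 56 -> empty
(28,11): row=0b11100, col=0b1011, row AND col = 0b1000 = 8; 8 != 11 -> empty
(79,50): row=0b1001111, col=0b110010, row AND col = 0b10 = 2; 2 != 50 -> empty
(238,89): row=0b11101110, col=0b1011001, row AND col = 0b1001000 = 72; 72 != 89 -> empty
(89,85): row=0b1011001, col=0b1010101, row AND col = 0b1010001 = 81; 81 != 85 -> empty
(70,40): row=0b1000110, col=0b101000, row AND col = 0b0 = 0; 0 != 40 -> empty

Answer: no no no no no no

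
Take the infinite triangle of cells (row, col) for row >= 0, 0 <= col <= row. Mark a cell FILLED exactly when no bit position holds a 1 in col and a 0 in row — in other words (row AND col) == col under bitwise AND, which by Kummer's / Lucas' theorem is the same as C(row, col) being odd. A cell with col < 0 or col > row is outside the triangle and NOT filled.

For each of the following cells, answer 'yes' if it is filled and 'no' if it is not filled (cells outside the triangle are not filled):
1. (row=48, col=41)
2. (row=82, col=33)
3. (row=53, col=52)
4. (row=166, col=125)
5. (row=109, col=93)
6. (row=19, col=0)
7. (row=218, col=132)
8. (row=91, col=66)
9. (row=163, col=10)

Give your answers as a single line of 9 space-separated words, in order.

(48,41): row=0b110000, col=0b101001, row AND col = 0b100000 = 32; 32 != 41 -> empty
(82,33): row=0b1010010, col=0b100001, row AND col = 0b0 = 0; 0 != 33 -> empty
(53,52): row=0b110101, col=0b110100, row AND col = 0b110100 = 52; 52 == 52 -> filled
(166,125): row=0b10100110, col=0b1111101, row AND col = 0b100100 = 36; 36 != 125 -> empty
(109,93): row=0b1101101, col=0b1011101, row AND col = 0b1001101 = 77; 77 != 93 -> empty
(19,0): row=0b10011, col=0b0, row AND col = 0b0 = 0; 0 == 0 -> filled
(218,132): row=0b11011010, col=0b10000100, row AND col = 0b10000000 = 128; 128 != 132 -> empty
(91,66): row=0b1011011, col=0b1000010, row AND col = 0b1000010 = 66; 66 == 66 -> filled
(163,10): row=0b10100011, col=0b1010, row AND col = 0b10 = 2; 2 != 10 -> empty

Answer: no no yes no no yes no yes no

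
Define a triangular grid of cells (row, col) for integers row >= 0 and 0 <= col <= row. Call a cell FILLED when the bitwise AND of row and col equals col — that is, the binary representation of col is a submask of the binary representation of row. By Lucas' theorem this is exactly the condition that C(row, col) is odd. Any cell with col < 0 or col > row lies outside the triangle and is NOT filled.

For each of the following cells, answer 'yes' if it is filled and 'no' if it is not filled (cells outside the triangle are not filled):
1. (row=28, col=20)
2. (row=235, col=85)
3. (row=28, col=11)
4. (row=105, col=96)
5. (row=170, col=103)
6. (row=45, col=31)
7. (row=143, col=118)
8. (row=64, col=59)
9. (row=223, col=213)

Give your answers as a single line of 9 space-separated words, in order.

Answer: yes no no yes no no no no yes

Derivation:
(28,20): row=0b11100, col=0b10100, row AND col = 0b10100 = 20; 20 == 20 -> filled
(235,85): row=0b11101011, col=0b1010101, row AND col = 0b1000001 = 65; 65 != 85 -> empty
(28,11): row=0b11100, col=0b1011, row AND col = 0b1000 = 8; 8 != 11 -> empty
(105,96): row=0b1101001, col=0b1100000, row AND col = 0b1100000 = 96; 96 == 96 -> filled
(170,103): row=0b10101010, col=0b1100111, row AND col = 0b100010 = 34; 34 != 103 -> empty
(45,31): row=0b101101, col=0b11111, row AND col = 0b1101 = 13; 13 != 31 -> empty
(143,118): row=0b10001111, col=0b1110110, row AND col = 0b110 = 6; 6 != 118 -> empty
(64,59): row=0b1000000, col=0b111011, row AND col = 0b0 = 0; 0 != 59 -> empty
(223,213): row=0b11011111, col=0b11010101, row AND col = 0b11010101 = 213; 213 == 213 -> filled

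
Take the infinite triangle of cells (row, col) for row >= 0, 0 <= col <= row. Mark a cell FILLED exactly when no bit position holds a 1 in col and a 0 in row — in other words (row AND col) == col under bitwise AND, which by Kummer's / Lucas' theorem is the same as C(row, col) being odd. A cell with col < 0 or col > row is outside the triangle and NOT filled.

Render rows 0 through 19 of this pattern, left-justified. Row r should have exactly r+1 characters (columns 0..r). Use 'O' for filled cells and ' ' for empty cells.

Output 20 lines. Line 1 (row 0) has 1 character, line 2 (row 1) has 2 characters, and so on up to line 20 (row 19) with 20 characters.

Answer: O
OO
O O
OOOO
O   O
OO  OO
O O O O
OOOOOOOO
O       O
OO      OO
O O     O O
OOOO    OOOO
O   O   O   O
OO  OO  OO  OO
O O O O O O O O
OOOOOOOOOOOOOOOO
O               O
OO              OO
O O             O O
OOOO            OOOO

Derivation:
r0=0: O
r1=1: OO
r2=10: O O
r3=11: OOOO
r4=100: O   O
r5=101: OO  OO
r6=110: O O O O
r7=111: OOOOOOOO
r8=1000: O       O
r9=1001: OO      OO
r10=1010: O O     O O
r11=1011: OOOO    OOOO
r12=1100: O   O   O   O
r13=1101: OO  OO  OO  OO
r14=1110: O O O O O O O O
r15=1111: OOOOOOOOOOOOOOOO
r16=10000: O               O
r17=10001: OO              OO
r18=10010: O O             O O
r19=10011: OOOO            OOOO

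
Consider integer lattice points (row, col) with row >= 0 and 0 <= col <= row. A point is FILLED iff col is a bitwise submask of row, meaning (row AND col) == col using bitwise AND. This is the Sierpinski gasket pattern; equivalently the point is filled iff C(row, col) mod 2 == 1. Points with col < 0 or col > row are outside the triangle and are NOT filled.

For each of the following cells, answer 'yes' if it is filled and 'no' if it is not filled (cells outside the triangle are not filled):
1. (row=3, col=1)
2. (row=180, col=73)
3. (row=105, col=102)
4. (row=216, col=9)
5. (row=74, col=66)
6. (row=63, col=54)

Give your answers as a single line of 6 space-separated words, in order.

Answer: yes no no no yes yes

Derivation:
(3,1): row=0b11, col=0b1, row AND col = 0b1 = 1; 1 == 1 -> filled
(180,73): row=0b10110100, col=0b1001001, row AND col = 0b0 = 0; 0 != 73 -> empty
(105,102): row=0b1101001, col=0b1100110, row AND col = 0b1100000 = 96; 96 != 102 -> empty
(216,9): row=0b11011000, col=0b1001, row AND col = 0b1000 = 8; 8 != 9 -> empty
(74,66): row=0b1001010, col=0b1000010, row AND col = 0b1000010 = 66; 66 == 66 -> filled
(63,54): row=0b111111, col=0b110110, row AND col = 0b110110 = 54; 54 == 54 -> filled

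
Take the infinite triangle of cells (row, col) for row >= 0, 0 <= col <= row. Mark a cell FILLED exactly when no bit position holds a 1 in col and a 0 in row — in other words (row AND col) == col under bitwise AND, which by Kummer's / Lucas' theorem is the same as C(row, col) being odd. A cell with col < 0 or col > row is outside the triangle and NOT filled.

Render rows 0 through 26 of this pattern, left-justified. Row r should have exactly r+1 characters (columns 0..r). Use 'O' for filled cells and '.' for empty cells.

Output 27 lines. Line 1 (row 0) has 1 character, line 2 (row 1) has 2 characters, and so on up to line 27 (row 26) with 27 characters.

r0=0: O
r1=1: OO
r2=10: O.O
r3=11: OOOO
r4=100: O...O
r5=101: OO..OO
r6=110: O.O.O.O
r7=111: OOOOOOOO
r8=1000: O.......O
r9=1001: OO......OO
r10=1010: O.O.....O.O
r11=1011: OOOO....OOOO
r12=1100: O...O...O...O
r13=1101: OO..OO..OO..OO
r14=1110: O.O.O.O.O.O.O.O
r15=1111: OOOOOOOOOOOOOOOO
r16=10000: O...............O
r17=10001: OO..............OO
r18=10010: O.O.............O.O
r19=10011: OOOO............OOOO
r20=10100: O...O...........O...O
r21=10101: OO..OO..........OO..OO
r22=10110: O.O.O.O.........O.O.O.O
r23=10111: OOOOOOOO........OOOOOOOO
r24=11000: O.......O.......O.......O
r25=11001: OO......OO......OO......OO
r26=11010: O.O.....O.O.....O.O.....O.O

Answer: O
OO
O.O
OOOO
O...O
OO..OO
O.O.O.O
OOOOOOOO
O.......O
OO......OO
O.O.....O.O
OOOO....OOOO
O...O...O...O
OO..OO..OO..OO
O.O.O.O.O.O.O.O
OOOOOOOOOOOOOOOO
O...............O
OO..............OO
O.O.............O.O
OOOO............OOOO
O...O...........O...O
OO..OO..........OO..OO
O.O.O.O.........O.O.O.O
OOOOOOOO........OOOOOOOO
O.......O.......O.......O
OO......OO......OO......OO
O.O.....O.O.....O.O.....O.O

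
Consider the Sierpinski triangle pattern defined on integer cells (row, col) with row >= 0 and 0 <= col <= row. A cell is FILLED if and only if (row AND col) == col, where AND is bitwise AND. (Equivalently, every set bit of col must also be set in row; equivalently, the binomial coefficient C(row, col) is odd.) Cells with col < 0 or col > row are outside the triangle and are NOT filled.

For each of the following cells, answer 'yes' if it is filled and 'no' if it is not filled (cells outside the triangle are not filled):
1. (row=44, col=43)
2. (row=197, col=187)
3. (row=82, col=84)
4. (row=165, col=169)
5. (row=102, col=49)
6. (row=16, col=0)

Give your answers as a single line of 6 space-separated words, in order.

Answer: no no no no no yes

Derivation:
(44,43): row=0b101100, col=0b101011, row AND col = 0b101000 = 40; 40 != 43 -> empty
(197,187): row=0b11000101, col=0b10111011, row AND col = 0b10000001 = 129; 129 != 187 -> empty
(82,84): col outside [0, 82] -> not filled
(165,169): col outside [0, 165] -> not filled
(102,49): row=0b1100110, col=0b110001, row AND col = 0b100000 = 32; 32 != 49 -> empty
(16,0): row=0b10000, col=0b0, row AND col = 0b0 = 0; 0 == 0 -> filled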